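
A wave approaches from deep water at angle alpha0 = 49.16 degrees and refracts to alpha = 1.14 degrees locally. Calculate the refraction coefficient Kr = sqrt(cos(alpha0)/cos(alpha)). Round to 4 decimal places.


Kr = sqrt(cos(alpha0) / cos(alpha))
cos(49.16) = 0.653949
cos(1.14) = 0.999802
Kr = sqrt(0.653949 / 0.999802)
Kr = sqrt(0.654078)
Kr = 0.8088

0.8088


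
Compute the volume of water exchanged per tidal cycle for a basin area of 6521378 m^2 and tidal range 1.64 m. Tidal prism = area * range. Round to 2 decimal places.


Tidal prism = Area * Tidal range
P = 6521378 * 1.64
P = 10695059.92 m^3

10695059.92


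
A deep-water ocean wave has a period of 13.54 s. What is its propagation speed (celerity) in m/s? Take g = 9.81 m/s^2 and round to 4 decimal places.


We use the deep-water celerity formula:
C = g * T / (2 * pi)
C = 9.81 * 13.54 / (2 * 3.14159...)
C = 132.827400 / 6.283185
C = 21.1401 m/s

21.1401


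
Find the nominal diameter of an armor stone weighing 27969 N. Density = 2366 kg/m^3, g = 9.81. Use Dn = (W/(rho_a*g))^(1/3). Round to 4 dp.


V = W / (rho_a * g)
V = 27969 / (2366 * 9.81)
V = 27969 / 23210.46
V = 1.205017 m^3
Dn = V^(1/3) = 1.205017^(1/3)
Dn = 1.0641 m

1.0641


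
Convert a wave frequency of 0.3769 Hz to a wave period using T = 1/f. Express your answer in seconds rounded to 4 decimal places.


T = 1 / f
T = 1 / 0.3769
T = 2.6532 s

2.6532


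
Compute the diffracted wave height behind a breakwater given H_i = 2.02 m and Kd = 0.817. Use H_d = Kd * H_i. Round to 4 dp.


H_d = Kd * H_i
H_d = 0.817 * 2.02
H_d = 1.6503 m

1.6503


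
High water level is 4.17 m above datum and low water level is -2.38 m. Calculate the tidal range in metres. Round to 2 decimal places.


Tidal range = High water - Low water
Tidal range = 4.17 - (-2.38)
Tidal range = 6.55 m

6.55


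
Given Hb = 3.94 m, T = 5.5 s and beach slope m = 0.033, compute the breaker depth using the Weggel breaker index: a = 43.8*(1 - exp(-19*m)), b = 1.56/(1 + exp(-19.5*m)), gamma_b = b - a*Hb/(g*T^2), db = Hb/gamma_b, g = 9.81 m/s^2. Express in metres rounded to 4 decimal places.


a = 43.8 * (1 - exp(-19 * m))
exp(-19 * 0.033) = exp(-0.6270) = 0.534192
a = 43.8 * (1 - 0.534192) = 20.402391
b = 1.56 / (1 + exp(-19.5 * m))
exp(-19.5 * 0.033) = exp(-0.6435) = 0.525450
b = 1.56 / (1 + 0.525450) = 1.022649
Hb / (g * T^2) = 3.94 / (9.81 * 5.5^2) = 3.94 / 296.7525 = 0.01327706
gamma_b = b - a * Hb/(g*T^2) = 1.022649 - 20.402391 * 0.01327706 = 0.751765
db = Hb / gamma_b = 3.94 / 0.751765
db = 5.2410 m

5.2410


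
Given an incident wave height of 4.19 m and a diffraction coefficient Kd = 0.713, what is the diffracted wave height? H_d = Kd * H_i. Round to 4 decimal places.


H_d = Kd * H_i
H_d = 0.713 * 4.19
H_d = 2.9875 m

2.9875


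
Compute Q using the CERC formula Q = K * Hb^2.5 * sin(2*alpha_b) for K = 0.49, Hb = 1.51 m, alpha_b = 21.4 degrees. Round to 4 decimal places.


Q = K * Hb^2.5 * sin(2 * alpha_b)
Hb^2.5 = 1.51^2.5 = 2.801834
sin(2 * 21.4) = sin(42.8) = 0.679441
Q = 0.49 * 2.801834 * 0.679441
Q = 0.9328 m^3/s

0.9328


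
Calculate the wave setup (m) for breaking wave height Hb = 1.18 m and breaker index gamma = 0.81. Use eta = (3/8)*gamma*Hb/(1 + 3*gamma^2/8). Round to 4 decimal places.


eta = (3/8) * gamma * Hb / (1 + 3*gamma^2/8)
Numerator = (3/8) * 0.81 * 1.18 = 0.358425
Denominator = 1 + 3*0.81^2/8 = 1 + 0.246038 = 1.246038
eta = 0.358425 / 1.246038
eta = 0.2877 m

0.2877


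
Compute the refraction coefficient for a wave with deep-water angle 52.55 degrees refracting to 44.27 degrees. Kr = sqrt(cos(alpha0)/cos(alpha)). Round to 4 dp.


Kr = sqrt(cos(alpha0) / cos(alpha))
cos(52.55) = 0.608069
cos(44.27) = 0.716058
Kr = sqrt(0.608069 / 0.716058)
Kr = sqrt(0.849189)
Kr = 0.9215

0.9215


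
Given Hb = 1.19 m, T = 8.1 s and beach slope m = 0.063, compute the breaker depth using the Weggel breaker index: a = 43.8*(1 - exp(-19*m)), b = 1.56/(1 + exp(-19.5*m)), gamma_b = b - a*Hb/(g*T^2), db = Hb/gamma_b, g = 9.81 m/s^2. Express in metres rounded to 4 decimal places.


a = 43.8 * (1 - exp(-19 * m))
exp(-19 * 0.063) = exp(-1.1970) = 0.302099
a = 43.8 * (1 - 0.302099) = 30.568057
b = 1.56 / (1 + exp(-19.5 * m))
exp(-19.5 * 0.063) = exp(-1.2285) = 0.292731
b = 1.56 / (1 + 0.292731) = 1.206747
Hb / (g * T^2) = 1.19 / (9.81 * 8.1^2) = 1.19 / 643.6341 = 0.00184888
gamma_b = b - a * Hb/(g*T^2) = 1.206747 - 30.568057 * 0.00184888 = 1.150231
db = Hb / gamma_b = 1.19 / 1.150231
db = 1.0346 m

1.0346


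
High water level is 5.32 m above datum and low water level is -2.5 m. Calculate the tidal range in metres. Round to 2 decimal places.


Tidal range = High water - Low water
Tidal range = 5.32 - (-2.5)
Tidal range = 7.82 m

7.82


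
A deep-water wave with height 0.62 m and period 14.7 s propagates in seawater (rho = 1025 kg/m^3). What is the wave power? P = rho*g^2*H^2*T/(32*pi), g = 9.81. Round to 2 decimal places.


P = rho * g^2 * H^2 * T / (32 * pi)
P = 1025 * 9.81^2 * 0.62^2 * 14.7 / (32 * pi)
P = 1025 * 96.2361 * 0.3844 * 14.7 / 100.53096
P = 5544.50 W/m

5544.50


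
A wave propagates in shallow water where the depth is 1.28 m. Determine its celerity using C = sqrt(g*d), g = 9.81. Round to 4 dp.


Using the shallow-water approximation:
C = sqrt(g * d) = sqrt(9.81 * 1.28)
C = sqrt(12.5568)
C = 3.5436 m/s

3.5436


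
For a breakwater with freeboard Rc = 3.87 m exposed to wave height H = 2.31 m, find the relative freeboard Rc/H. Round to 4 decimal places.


Relative freeboard = Rc / H
= 3.87 / 2.31
= 1.6753

1.6753


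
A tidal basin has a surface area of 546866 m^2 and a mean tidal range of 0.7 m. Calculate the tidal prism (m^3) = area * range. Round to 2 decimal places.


Tidal prism = Area * Tidal range
P = 546866 * 0.7
P = 382806.20 m^3

382806.20


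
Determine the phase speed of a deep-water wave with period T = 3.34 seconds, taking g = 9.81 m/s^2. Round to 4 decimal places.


We use the deep-water celerity formula:
C = g * T / (2 * pi)
C = 9.81 * 3.34 / (2 * 3.14159...)
C = 32.765400 / 6.283185
C = 5.2148 m/s

5.2148


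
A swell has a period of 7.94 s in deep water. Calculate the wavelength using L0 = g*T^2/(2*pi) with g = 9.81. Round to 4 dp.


L0 = g * T^2 / (2 * pi)
L0 = 9.81 * 7.94^2 / (2 * pi)
L0 = 9.81 * 63.0436 / 6.28319
L0 = 618.4577 / 6.28319
L0 = 98.4306 m

98.4306


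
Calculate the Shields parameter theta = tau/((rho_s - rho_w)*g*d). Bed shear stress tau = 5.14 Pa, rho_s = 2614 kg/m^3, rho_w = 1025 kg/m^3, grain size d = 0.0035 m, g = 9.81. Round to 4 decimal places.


theta = tau / ((rho_s - rho_w) * g * d)
rho_s - rho_w = 2614 - 1025 = 1589
Denominator = 1589 * 9.81 * 0.0035 = 54.558315
theta = 5.14 / 54.558315
theta = 0.0942

0.0942


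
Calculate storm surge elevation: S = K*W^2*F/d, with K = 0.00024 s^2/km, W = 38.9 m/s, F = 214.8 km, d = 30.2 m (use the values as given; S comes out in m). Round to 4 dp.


S = K * W^2 * F / d
W^2 = 38.9^2 = 1513.21
S = 0.00024 * 1513.21 * 214.8 / 30.2
Numerator = 0.00024 * 1513.21 * 214.8 = 78.009002
S = 78.009002 / 30.2 = 2.5831 m

2.5831


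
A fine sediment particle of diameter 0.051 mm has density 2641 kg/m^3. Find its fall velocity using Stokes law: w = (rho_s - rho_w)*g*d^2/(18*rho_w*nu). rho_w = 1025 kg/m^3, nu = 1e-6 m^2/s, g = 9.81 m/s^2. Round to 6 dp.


w = (rho_s - rho_w) * g * d^2 / (18 * rho_w * nu)
d = 0.051 mm = 0.000051 m
rho_s - rho_w = 2641 - 1025 = 1616
Numerator = 1616 * 9.81 * (0.000051)^2 = 0.000041233549
Denominator = 18 * 1025 * 1e-6 = 0.018450
w = 0.002235 m/s

0.002235


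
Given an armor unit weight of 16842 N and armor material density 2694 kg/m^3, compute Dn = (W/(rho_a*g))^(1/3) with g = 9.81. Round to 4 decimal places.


V = W / (rho_a * g)
V = 16842 / (2694 * 9.81)
V = 16842 / 26428.14
V = 0.637275 m^3
Dn = V^(1/3) = 0.637275^(1/3)
Dn = 0.8605 m

0.8605


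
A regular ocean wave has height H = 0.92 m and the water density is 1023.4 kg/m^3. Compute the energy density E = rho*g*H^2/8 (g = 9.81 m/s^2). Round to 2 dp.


E = (1/8) * rho * g * H^2
E = (1/8) * 1023.4 * 9.81 * 0.92^2
E = 0.125 * 1023.4 * 9.81 * 0.8464
E = 1062.18 J/m^2

1062.18


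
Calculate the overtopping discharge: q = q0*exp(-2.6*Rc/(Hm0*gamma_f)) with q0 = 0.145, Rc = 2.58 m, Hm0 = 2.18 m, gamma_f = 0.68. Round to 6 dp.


q = q0 * exp(-2.6 * Rc / (Hm0 * gamma_f))
Exponent = -2.6 * 2.58 / (2.18 * 0.68)
= -2.6 * 2.58 / 1.4824
= -4.525094
exp(-4.525094) = 0.010834
q = 0.145 * 0.010834
q = 0.001571 m^3/s/m

0.001571


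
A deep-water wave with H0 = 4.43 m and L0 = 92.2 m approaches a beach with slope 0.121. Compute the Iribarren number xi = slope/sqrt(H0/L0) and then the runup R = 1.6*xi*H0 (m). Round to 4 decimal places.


xi = slope / sqrt(H0/L0)
H0/L0 = 4.43/92.2 = 0.048048
sqrt(0.048048) = 0.219198
xi = 0.121 / 0.219198 = 0.552013
R = 1.6 * xi * H0 = 1.6 * 0.552013 * 4.43
R = 3.9127 m

3.9127


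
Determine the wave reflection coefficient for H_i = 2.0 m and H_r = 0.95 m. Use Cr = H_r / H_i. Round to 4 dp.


Cr = H_r / H_i
Cr = 0.95 / 2.0
Cr = 0.4750

0.4750


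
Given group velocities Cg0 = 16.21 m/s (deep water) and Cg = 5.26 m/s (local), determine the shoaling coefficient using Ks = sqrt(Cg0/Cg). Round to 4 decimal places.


Ks = sqrt(Cg0 / Cg)
Ks = sqrt(16.21 / 5.26)
Ks = sqrt(3.0817)
Ks = 1.7555

1.7555


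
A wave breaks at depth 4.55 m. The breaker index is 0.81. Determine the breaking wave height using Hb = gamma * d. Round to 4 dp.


Hb = gamma * d
Hb = 0.81 * 4.55
Hb = 3.6855 m

3.6855


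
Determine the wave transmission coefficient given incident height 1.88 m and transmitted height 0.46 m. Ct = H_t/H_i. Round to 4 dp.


Ct = H_t / H_i
Ct = 0.46 / 1.88
Ct = 0.2447

0.2447


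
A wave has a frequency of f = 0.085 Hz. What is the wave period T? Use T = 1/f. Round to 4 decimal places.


T = 1 / f
T = 1 / 0.085
T = 11.7647 s

11.7647


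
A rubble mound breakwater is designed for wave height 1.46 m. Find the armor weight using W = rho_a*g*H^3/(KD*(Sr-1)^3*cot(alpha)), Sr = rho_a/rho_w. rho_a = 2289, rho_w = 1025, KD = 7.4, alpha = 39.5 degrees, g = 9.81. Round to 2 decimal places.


Sr = rho_a / rho_w = 2289 / 1025 = 2.233171
(Sr - 1) = 1.233171
(Sr - 1)^3 = 1.875295
cot(39.5) = 1 / tan(39.5) = 1 / 0.824336 = 1.213097
Numerator = 2289 * 9.81 * 1.46^3 = 69883.2940
Denominator = 7.4 * 1.875295 * 1.213097 = 16.834370
W = 69883.2940 / 16.834370
W = 4151.23 N

4151.23


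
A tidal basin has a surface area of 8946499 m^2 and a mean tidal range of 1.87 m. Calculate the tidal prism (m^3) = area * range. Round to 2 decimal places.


Tidal prism = Area * Tidal range
P = 8946499 * 1.87
P = 16729953.13 m^3

16729953.13


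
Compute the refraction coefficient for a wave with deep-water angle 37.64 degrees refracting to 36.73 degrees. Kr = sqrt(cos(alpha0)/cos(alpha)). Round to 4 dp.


Kr = sqrt(cos(alpha0) / cos(alpha))
cos(37.64) = 0.791863
cos(36.73) = 0.801463
Kr = sqrt(0.791863 / 0.801463)
Kr = sqrt(0.988023)
Kr = 0.9940

0.9940


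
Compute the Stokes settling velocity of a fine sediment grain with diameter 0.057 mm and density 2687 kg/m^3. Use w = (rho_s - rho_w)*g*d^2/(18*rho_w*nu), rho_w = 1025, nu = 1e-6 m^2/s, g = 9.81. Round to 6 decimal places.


w = (rho_s - rho_w) * g * d^2 / (18 * rho_w * nu)
d = 0.057 mm = 0.000057 m
rho_s - rho_w = 2687 - 1025 = 1662
Numerator = 1662 * 9.81 * (0.000057)^2 = 0.000052972411
Denominator = 18 * 1025 * 1e-6 = 0.018450
w = 0.002871 m/s

0.002871


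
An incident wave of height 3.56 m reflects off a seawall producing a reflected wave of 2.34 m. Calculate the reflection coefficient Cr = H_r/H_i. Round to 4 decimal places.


Cr = H_r / H_i
Cr = 2.34 / 3.56
Cr = 0.6573

0.6573


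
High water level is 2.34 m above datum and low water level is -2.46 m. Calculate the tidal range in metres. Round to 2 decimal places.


Tidal range = High water - Low water
Tidal range = 2.34 - (-2.46)
Tidal range = 4.80 m

4.80


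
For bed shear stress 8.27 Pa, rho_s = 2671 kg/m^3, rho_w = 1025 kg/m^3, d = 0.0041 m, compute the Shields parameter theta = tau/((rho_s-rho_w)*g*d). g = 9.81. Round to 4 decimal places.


theta = tau / ((rho_s - rho_w) * g * d)
rho_s - rho_w = 2671 - 1025 = 1646
Denominator = 1646 * 9.81 * 0.0041 = 66.203766
theta = 8.27 / 66.203766
theta = 0.1249

0.1249


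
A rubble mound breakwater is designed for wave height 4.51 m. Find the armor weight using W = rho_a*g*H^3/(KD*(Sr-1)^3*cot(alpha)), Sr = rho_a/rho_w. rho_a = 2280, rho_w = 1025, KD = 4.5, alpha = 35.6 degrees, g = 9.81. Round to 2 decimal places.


Sr = rho_a / rho_w = 2280 / 1025 = 2.224390
(Sr - 1) = 1.224390
(Sr - 1)^3 = 1.835522
cot(35.6) = 1 / tan(35.6) = 1 / 0.715930 = 1.396785
Numerator = 2280 * 9.81 * 4.51^3 = 2051792.6985
Denominator = 4.5 * 1.835522 * 1.396785 = 11.537235
W = 2051792.6985 / 11.537235
W = 177840.94 N

177840.94


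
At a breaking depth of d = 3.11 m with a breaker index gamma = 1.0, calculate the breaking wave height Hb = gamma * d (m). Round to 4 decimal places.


Hb = gamma * d
Hb = 1.0 * 3.11
Hb = 3.1100 m

3.1100


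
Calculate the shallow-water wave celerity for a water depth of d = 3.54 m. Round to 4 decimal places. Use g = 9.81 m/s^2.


Using the shallow-water approximation:
C = sqrt(g * d) = sqrt(9.81 * 3.54)
C = sqrt(34.7274)
C = 5.8930 m/s

5.8930


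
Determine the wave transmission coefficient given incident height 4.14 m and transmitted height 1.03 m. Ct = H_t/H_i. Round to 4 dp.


Ct = H_t / H_i
Ct = 1.03 / 4.14
Ct = 0.2488

0.2488


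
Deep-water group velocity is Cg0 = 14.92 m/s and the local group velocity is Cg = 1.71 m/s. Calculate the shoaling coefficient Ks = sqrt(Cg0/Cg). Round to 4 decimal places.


Ks = sqrt(Cg0 / Cg)
Ks = sqrt(14.92 / 1.71)
Ks = sqrt(8.7251)
Ks = 2.9538

2.9538


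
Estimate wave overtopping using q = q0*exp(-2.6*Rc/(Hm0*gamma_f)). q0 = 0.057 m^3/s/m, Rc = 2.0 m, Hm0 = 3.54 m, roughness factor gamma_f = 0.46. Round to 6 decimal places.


q = q0 * exp(-2.6 * Rc / (Hm0 * gamma_f))
Exponent = -2.6 * 2.0 / (3.54 * 0.46)
= -2.6 * 2.0 / 1.6284
= -3.193319
exp(-3.193319) = 0.041035
q = 0.057 * 0.041035
q = 0.002339 m^3/s/m

0.002339


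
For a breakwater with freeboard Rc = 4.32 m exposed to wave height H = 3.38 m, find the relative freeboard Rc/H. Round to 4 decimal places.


Relative freeboard = Rc / H
= 4.32 / 3.38
= 1.2781

1.2781


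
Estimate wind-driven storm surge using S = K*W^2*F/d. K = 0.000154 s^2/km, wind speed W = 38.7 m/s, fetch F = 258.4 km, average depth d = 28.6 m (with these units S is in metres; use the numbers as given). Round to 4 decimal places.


S = K * W^2 * F / d
W^2 = 38.7^2 = 1497.69
S = 0.000154 * 1497.69 * 258.4 / 28.6
Numerator = 0.000154 * 1497.69 * 258.4 = 59.598477
S = 59.598477 / 28.6 = 2.0839 m

2.0839


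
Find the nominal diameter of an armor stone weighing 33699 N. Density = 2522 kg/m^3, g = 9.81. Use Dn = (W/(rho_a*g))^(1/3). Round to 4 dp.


V = W / (rho_a * g)
V = 33699 / (2522 * 9.81)
V = 33699 / 24740.82
V = 1.362081 m^3
Dn = V^(1/3) = 1.362081^(1/3)
Dn = 1.1085 m

1.1085


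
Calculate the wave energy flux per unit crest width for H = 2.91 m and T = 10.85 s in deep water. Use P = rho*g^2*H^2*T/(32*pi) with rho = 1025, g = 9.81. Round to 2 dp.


P = rho * g^2 * H^2 * T / (32 * pi)
P = 1025 * 9.81^2 * 2.91^2 * 10.85 / (32 * pi)
P = 1025 * 96.2361 * 8.4681 * 10.85 / 100.53096
P = 90152.49 W/m

90152.49


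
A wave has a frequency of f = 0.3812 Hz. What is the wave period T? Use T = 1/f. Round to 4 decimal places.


T = 1 / f
T = 1 / 0.3812
T = 2.6233 s

2.6233


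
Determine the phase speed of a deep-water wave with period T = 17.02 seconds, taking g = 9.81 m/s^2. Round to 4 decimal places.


We use the deep-water celerity formula:
C = g * T / (2 * pi)
C = 9.81 * 17.02 / (2 * 3.14159...)
C = 166.966200 / 6.283185
C = 26.5735 m/s

26.5735


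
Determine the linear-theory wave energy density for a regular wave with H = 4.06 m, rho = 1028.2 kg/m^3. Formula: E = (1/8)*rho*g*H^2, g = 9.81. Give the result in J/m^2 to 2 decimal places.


E = (1/8) * rho * g * H^2
E = (1/8) * 1028.2 * 9.81 * 4.06^2
E = 0.125 * 1028.2 * 9.81 * 16.4836
E = 20783.02 J/m^2

20783.02


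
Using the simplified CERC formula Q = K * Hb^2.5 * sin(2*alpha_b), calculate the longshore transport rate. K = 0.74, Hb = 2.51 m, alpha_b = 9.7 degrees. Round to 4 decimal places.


Q = K * Hb^2.5 * sin(2 * alpha_b)
Hb^2.5 = 2.51^2.5 = 9.981236
sin(2 * 9.7) = sin(19.4) = 0.332161
Q = 0.74 * 9.981236 * 0.332161
Q = 2.4534 m^3/s

2.4534


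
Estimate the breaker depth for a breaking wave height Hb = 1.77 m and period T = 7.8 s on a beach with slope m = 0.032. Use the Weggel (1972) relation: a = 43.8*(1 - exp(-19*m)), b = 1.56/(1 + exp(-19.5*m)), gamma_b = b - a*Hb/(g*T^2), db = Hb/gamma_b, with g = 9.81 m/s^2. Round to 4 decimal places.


a = 43.8 * (1 - exp(-19 * m))
exp(-19 * 0.032) = exp(-0.6080) = 0.544439
a = 43.8 * (1 - 0.544439) = 19.953587
b = 1.56 / (1 + exp(-19.5 * m))
exp(-19.5 * 0.032) = exp(-0.6240) = 0.535797
b = 1.56 / (1 + 0.535797) = 1.015759
Hb / (g * T^2) = 1.77 / (9.81 * 7.8^2) = 1.77 / 596.8404 = 0.00296562
gamma_b = b - a * Hb/(g*T^2) = 1.015759 - 19.953587 * 0.00296562 = 0.956585
db = Hb / gamma_b = 1.77 / 0.956585
db = 1.8503 m

1.8503


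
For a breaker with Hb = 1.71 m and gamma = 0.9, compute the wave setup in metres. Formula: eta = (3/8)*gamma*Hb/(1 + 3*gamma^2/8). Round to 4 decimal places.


eta = (3/8) * gamma * Hb / (1 + 3*gamma^2/8)
Numerator = (3/8) * 0.9 * 1.71 = 0.577125
Denominator = 1 + 3*0.9^2/8 = 1 + 0.303750 = 1.303750
eta = 0.577125 / 1.303750
eta = 0.4427 m

0.4427


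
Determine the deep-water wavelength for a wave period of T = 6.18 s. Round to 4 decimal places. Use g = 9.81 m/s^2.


L0 = g * T^2 / (2 * pi)
L0 = 9.81 * 6.18^2 / (2 * pi)
L0 = 9.81 * 38.1924 / 6.28319
L0 = 374.6674 / 6.28319
L0 = 59.6302 m

59.6302


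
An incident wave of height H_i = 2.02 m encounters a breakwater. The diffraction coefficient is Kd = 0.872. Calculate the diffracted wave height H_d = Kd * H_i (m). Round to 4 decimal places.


H_d = Kd * H_i
H_d = 0.872 * 2.02
H_d = 1.7614 m

1.7614


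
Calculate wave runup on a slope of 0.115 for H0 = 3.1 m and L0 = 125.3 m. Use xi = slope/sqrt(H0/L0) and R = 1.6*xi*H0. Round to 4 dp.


xi = slope / sqrt(H0/L0)
H0/L0 = 3.1/125.3 = 0.024741
sqrt(0.024741) = 0.157292
xi = 0.115 / 0.157292 = 0.731127
R = 1.6 * xi * H0 = 1.6 * 0.731127 * 3.1
R = 3.6264 m

3.6264


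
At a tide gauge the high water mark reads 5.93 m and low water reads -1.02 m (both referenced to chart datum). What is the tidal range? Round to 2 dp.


Tidal range = High water - Low water
Tidal range = 5.93 - (-1.02)
Tidal range = 6.95 m

6.95


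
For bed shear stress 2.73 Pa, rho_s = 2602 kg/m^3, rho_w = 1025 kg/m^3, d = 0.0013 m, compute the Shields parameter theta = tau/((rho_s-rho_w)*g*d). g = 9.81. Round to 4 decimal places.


theta = tau / ((rho_s - rho_w) * g * d)
rho_s - rho_w = 2602 - 1025 = 1577
Denominator = 1577 * 9.81 * 0.0013 = 20.111481
theta = 2.73 / 20.111481
theta = 0.1357

0.1357


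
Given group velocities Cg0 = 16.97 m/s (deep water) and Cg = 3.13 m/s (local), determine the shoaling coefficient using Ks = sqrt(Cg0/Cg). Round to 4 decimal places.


Ks = sqrt(Cg0 / Cg)
Ks = sqrt(16.97 / 3.13)
Ks = sqrt(5.4217)
Ks = 2.3285

2.3285


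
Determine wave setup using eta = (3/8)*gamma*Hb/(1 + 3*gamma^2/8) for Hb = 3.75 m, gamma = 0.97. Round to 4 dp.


eta = (3/8) * gamma * Hb / (1 + 3*gamma^2/8)
Numerator = (3/8) * 0.97 * 3.75 = 1.364063
Denominator = 1 + 3*0.97^2/8 = 1 + 0.352838 = 1.352838
eta = 1.364063 / 1.352838
eta = 1.0083 m

1.0083


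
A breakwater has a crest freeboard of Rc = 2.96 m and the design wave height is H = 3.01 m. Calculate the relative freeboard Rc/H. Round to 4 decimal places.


Relative freeboard = Rc / H
= 2.96 / 3.01
= 0.9834

0.9834


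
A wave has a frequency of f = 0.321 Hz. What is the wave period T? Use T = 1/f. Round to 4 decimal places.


T = 1 / f
T = 1 / 0.321
T = 3.1153 s

3.1153


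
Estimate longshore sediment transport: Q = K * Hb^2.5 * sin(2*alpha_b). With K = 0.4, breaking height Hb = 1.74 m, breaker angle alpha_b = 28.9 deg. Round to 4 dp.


Q = K * Hb^2.5 * sin(2 * alpha_b)
Hb^2.5 = 1.74^2.5 = 3.993679
sin(2 * 28.9) = sin(57.8) = 0.846193
Q = 0.4 * 3.993679 * 0.846193
Q = 1.3518 m^3/s

1.3518


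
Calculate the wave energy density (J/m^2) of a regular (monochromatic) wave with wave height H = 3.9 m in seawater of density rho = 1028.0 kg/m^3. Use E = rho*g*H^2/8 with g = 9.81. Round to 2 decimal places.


E = (1/8) * rho * g * H^2
E = (1/8) * 1028.0 * 9.81 * 3.9^2
E = 0.125 * 1028.0 * 9.81 * 15.2100
E = 19173.50 J/m^2

19173.50


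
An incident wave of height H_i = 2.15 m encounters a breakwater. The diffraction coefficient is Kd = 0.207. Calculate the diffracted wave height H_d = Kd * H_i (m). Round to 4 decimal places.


H_d = Kd * H_i
H_d = 0.207 * 2.15
H_d = 0.4451 m

0.4451


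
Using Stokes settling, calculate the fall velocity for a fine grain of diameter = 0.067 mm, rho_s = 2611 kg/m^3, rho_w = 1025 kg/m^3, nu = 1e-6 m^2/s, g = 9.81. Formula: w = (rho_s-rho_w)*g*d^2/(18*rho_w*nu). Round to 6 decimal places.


w = (rho_s - rho_w) * g * d^2 / (18 * rho_w * nu)
d = 0.067 mm = 0.000067 m
rho_s - rho_w = 2611 - 1025 = 1586
Numerator = 1586 * 9.81 * (0.000067)^2 = 0.000069842825
Denominator = 18 * 1025 * 1e-6 = 0.018450
w = 0.003786 m/s

0.003786


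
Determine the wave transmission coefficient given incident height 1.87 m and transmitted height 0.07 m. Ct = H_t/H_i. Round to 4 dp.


Ct = H_t / H_i
Ct = 0.07 / 1.87
Ct = 0.0374

0.0374


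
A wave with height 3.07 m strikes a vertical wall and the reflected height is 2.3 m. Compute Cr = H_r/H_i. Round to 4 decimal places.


Cr = H_r / H_i
Cr = 2.3 / 3.07
Cr = 0.7492

0.7492


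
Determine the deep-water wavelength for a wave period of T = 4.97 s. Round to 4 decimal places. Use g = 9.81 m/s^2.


L0 = g * T^2 / (2 * pi)
L0 = 9.81 * 4.97^2 / (2 * pi)
L0 = 9.81 * 24.7009 / 6.28319
L0 = 242.3158 / 6.28319
L0 = 38.5658 m

38.5658


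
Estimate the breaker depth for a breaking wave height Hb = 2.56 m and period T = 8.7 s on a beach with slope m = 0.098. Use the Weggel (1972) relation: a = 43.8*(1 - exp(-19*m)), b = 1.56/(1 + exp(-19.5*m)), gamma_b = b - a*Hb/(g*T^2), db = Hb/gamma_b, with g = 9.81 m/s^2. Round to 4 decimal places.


a = 43.8 * (1 - exp(-19 * m))
exp(-19 * 0.098) = exp(-1.8620) = 0.155362
a = 43.8 * (1 - 0.155362) = 36.995162
b = 1.56 / (1 + exp(-19.5 * m))
exp(-19.5 * 0.098) = exp(-1.9110) = 0.147932
b = 1.56 / (1 + 0.147932) = 1.358965
Hb / (g * T^2) = 2.56 / (9.81 * 8.7^2) = 2.56 / 742.5189 = 0.00344772
gamma_b = b - a * Hb/(g*T^2) = 1.358965 - 36.995162 * 0.00344772 = 1.231416
db = Hb / gamma_b = 2.56 / 1.231416
db = 2.0789 m

2.0789


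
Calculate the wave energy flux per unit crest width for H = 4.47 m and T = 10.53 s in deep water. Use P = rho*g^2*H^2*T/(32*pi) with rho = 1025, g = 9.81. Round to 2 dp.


P = rho * g^2 * H^2 * T / (32 * pi)
P = 1025 * 9.81^2 * 4.47^2 * 10.53 / (32 * pi)
P = 1025 * 96.2361 * 19.9809 * 10.53 / 100.53096
P = 206445.51 W/m

206445.51


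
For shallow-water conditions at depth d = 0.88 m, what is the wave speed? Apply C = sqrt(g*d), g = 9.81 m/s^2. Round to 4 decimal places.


Using the shallow-water approximation:
C = sqrt(g * d) = sqrt(9.81 * 0.88)
C = sqrt(8.6328)
C = 2.9382 m/s

2.9382


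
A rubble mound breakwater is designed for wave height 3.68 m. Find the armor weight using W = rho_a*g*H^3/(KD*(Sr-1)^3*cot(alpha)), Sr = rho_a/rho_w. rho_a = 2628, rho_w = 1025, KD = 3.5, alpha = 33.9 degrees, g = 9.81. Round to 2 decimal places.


Sr = rho_a / rho_w = 2628 / 1025 = 2.563902
(Sr - 1) = 1.563902
(Sr - 1)^3 = 3.824978
cot(33.9) = 1 / tan(33.9) = 1 / 0.671972 = 1.488157
Numerator = 2628 * 9.81 * 3.68^3 = 1284806.7935
Denominator = 3.5 * 3.824978 * 1.488157 = 19.922589
W = 1284806.7935 / 19.922589
W = 64489.95 N

64489.95


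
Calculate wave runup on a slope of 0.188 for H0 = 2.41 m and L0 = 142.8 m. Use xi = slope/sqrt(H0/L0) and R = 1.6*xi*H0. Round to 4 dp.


xi = slope / sqrt(H0/L0)
H0/L0 = 2.41/142.8 = 0.016877
sqrt(0.016877) = 0.129911
xi = 0.188 / 0.129911 = 1.447150
R = 1.6 * xi * H0 = 1.6 * 1.447150 * 2.41
R = 5.5802 m

5.5802


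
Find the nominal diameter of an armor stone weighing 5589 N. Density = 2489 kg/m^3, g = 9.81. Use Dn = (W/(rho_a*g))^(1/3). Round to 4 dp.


V = W / (rho_a * g)
V = 5589 / (2489 * 9.81)
V = 5589 / 24417.09
V = 0.228897 m^3
Dn = V^(1/3) = 0.228897^(1/3)
Dn = 0.6117 m

0.6117


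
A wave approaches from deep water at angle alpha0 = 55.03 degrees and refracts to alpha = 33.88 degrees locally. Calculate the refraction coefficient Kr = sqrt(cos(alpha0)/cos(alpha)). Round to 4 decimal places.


Kr = sqrt(cos(alpha0) / cos(alpha))
cos(55.03) = 0.573147
cos(33.88) = 0.830207
Kr = sqrt(0.573147 / 0.830207)
Kr = sqrt(0.690367)
Kr = 0.8309

0.8309


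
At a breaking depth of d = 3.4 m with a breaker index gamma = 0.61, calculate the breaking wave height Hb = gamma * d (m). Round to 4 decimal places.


Hb = gamma * d
Hb = 0.61 * 3.4
Hb = 2.0740 m

2.0740


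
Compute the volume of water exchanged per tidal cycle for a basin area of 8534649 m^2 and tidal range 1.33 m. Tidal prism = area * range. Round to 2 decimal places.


Tidal prism = Area * Tidal range
P = 8534649 * 1.33
P = 11351083.17 m^3

11351083.17


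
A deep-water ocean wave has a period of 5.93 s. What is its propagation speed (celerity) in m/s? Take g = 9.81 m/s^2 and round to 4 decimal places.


We use the deep-water celerity formula:
C = g * T / (2 * pi)
C = 9.81 * 5.93 / (2 * 3.14159...)
C = 58.173300 / 6.283185
C = 9.2586 m/s

9.2586


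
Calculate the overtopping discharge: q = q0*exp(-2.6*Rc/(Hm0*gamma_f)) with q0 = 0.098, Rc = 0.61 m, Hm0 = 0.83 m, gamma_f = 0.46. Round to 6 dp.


q = q0 * exp(-2.6 * Rc / (Hm0 * gamma_f))
Exponent = -2.6 * 0.61 / (0.83 * 0.46)
= -2.6 * 0.61 / 0.3818
= -4.154007
exp(-4.154007) = 0.015701
q = 0.098 * 0.015701
q = 0.001539 m^3/s/m

0.001539


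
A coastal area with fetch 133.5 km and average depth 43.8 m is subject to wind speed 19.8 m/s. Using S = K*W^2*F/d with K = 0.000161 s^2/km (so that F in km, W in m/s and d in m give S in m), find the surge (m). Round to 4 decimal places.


S = K * W^2 * F / d
W^2 = 19.8^2 = 392.04
S = 0.000161 * 392.04 * 133.5 / 43.8
Numerator = 0.000161 * 392.04 * 133.5 = 8.426312
S = 8.426312 / 43.8 = 0.1924 m

0.1924


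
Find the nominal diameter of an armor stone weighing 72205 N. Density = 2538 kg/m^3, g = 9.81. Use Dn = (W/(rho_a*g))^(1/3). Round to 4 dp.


V = W / (rho_a * g)
V = 72205 / (2538 * 9.81)
V = 72205 / 24897.78
V = 2.900058 m^3
Dn = V^(1/3) = 2.900058^(1/3)
Dn = 1.4261 m

1.4261


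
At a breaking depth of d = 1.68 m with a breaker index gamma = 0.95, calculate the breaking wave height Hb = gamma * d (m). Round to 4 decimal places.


Hb = gamma * d
Hb = 0.95 * 1.68
Hb = 1.5960 m

1.5960


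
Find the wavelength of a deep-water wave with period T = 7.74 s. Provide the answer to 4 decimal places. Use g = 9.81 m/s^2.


L0 = g * T^2 / (2 * pi)
L0 = 9.81 * 7.74^2 / (2 * pi)
L0 = 9.81 * 59.9076 / 6.28319
L0 = 587.6936 / 6.28319
L0 = 93.5343 m

93.5343


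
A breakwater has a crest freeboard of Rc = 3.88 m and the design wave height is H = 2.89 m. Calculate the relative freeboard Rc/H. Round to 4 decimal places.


Relative freeboard = Rc / H
= 3.88 / 2.89
= 1.3426

1.3426


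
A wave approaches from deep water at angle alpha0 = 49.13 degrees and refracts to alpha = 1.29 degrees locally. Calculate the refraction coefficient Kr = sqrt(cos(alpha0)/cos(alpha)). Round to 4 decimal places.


Kr = sqrt(cos(alpha0) / cos(alpha))
cos(49.13) = 0.654345
cos(1.29) = 0.999747
Kr = sqrt(0.654345 / 0.999747)
Kr = sqrt(0.654511)
Kr = 0.8090

0.8090


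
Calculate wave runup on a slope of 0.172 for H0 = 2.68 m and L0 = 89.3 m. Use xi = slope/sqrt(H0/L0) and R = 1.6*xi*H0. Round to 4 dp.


xi = slope / sqrt(H0/L0)
H0/L0 = 2.68/89.3 = 0.030011
sqrt(0.030011) = 0.173237
xi = 0.172 / 0.173237 = 0.992857
R = 1.6 * xi * H0 = 1.6 * 0.992857 * 2.68
R = 4.2574 m

4.2574


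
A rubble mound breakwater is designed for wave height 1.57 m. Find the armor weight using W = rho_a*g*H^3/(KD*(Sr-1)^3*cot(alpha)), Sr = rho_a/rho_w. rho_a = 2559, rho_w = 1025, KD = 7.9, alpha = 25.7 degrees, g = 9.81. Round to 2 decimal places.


Sr = rho_a / rho_w = 2559 / 1025 = 2.496585
(Sr - 1) = 1.496585
(Sr - 1)^3 = 3.352004
cot(25.7) = 1 / tan(25.7) = 1 / 0.481267 = 2.077847
Numerator = 2559 * 9.81 * 1.57^3 = 97148.9812
Denominator = 7.9 * 3.352004 * 2.077847 = 55.023098
W = 97148.9812 / 55.023098
W = 1765.60 N

1765.60


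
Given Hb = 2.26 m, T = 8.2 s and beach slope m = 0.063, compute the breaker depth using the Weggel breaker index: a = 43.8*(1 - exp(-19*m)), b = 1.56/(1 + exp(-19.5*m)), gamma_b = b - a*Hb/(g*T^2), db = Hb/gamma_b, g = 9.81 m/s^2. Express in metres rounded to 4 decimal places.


a = 43.8 * (1 - exp(-19 * m))
exp(-19 * 0.063) = exp(-1.1970) = 0.302099
a = 43.8 * (1 - 0.302099) = 30.568057
b = 1.56 / (1 + exp(-19.5 * m))
exp(-19.5 * 0.063) = exp(-1.2285) = 0.292731
b = 1.56 / (1 + 0.292731) = 1.206747
Hb / (g * T^2) = 2.26 / (9.81 * 8.2^2) = 2.26 / 659.6244 = 0.00342619
gamma_b = b - a * Hb/(g*T^2) = 1.206747 - 30.568057 * 0.00342619 = 1.102015
db = Hb / gamma_b = 2.26 / 1.102015
db = 2.0508 m

2.0508


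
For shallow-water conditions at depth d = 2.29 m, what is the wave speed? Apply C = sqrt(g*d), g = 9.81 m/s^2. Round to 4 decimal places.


Using the shallow-water approximation:
C = sqrt(g * d) = sqrt(9.81 * 2.29)
C = sqrt(22.4649)
C = 4.7397 m/s

4.7397


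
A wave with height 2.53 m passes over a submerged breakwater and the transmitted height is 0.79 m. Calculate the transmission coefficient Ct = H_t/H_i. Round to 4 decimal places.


Ct = H_t / H_i
Ct = 0.79 / 2.53
Ct = 0.3123

0.3123


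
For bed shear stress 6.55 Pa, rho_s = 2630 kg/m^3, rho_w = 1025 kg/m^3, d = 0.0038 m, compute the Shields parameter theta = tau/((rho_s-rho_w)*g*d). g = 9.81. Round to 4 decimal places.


theta = tau / ((rho_s - rho_w) * g * d)
rho_s - rho_w = 2630 - 1025 = 1605
Denominator = 1605 * 9.81 * 0.0038 = 59.831190
theta = 6.55 / 59.831190
theta = 0.1095

0.1095


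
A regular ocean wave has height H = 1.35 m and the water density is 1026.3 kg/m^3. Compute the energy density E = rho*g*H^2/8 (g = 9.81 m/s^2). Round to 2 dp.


E = (1/8) * rho * g * H^2
E = (1/8) * 1026.3 * 9.81 * 1.35^2
E = 0.125 * 1026.3 * 9.81 * 1.8225
E = 2293.62 J/m^2

2293.62


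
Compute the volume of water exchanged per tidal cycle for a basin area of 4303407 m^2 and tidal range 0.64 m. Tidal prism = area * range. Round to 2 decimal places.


Tidal prism = Area * Tidal range
P = 4303407 * 0.64
P = 2754180.48 m^3

2754180.48


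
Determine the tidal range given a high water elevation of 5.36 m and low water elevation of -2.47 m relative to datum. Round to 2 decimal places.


Tidal range = High water - Low water
Tidal range = 5.36 - (-2.47)
Tidal range = 7.83 m

7.83


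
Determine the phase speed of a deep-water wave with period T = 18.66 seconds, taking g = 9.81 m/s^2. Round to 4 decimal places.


We use the deep-water celerity formula:
C = g * T / (2 * pi)
C = 9.81 * 18.66 / (2 * 3.14159...)
C = 183.054600 / 6.283185
C = 29.1340 m/s

29.1340


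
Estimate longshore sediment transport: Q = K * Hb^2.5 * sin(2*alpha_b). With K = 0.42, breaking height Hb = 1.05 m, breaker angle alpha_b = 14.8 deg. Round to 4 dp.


Q = K * Hb^2.5 * sin(2 * alpha_b)
Hb^2.5 = 1.05^2.5 = 1.129726
sin(2 * 14.8) = sin(29.6) = 0.493942
Q = 0.42 * 1.129726 * 0.493942
Q = 0.2344 m^3/s

0.2344


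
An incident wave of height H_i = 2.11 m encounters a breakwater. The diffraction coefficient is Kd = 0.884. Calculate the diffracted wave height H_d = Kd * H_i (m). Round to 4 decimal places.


H_d = Kd * H_i
H_d = 0.884 * 2.11
H_d = 1.8652 m

1.8652


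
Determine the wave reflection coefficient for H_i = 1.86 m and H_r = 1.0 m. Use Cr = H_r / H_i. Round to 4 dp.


Cr = H_r / H_i
Cr = 1.0 / 1.86
Cr = 0.5376

0.5376


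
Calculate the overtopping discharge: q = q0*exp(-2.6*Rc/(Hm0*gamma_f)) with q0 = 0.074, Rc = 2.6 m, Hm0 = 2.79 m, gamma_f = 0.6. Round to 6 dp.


q = q0 * exp(-2.6 * Rc / (Hm0 * gamma_f))
Exponent = -2.6 * 2.6 / (2.79 * 0.6)
= -2.6 * 2.6 / 1.6740
= -4.038232
exp(-4.038232) = 0.017629
q = 0.074 * 0.017629
q = 0.001305 m^3/s/m

0.001305


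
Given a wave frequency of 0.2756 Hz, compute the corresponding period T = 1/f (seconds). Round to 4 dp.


T = 1 / f
T = 1 / 0.2756
T = 3.6284 s

3.6284


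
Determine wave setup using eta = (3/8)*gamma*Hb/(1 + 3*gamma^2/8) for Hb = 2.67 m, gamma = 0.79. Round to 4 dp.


eta = (3/8) * gamma * Hb / (1 + 3*gamma^2/8)
Numerator = (3/8) * 0.79 * 2.67 = 0.790988
Denominator = 1 + 3*0.79^2/8 = 1 + 0.234038 = 1.234038
eta = 0.790988 / 1.234038
eta = 0.6410 m

0.6410


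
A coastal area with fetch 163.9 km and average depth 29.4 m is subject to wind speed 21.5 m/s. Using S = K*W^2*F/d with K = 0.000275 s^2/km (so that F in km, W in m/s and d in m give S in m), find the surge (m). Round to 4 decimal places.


S = K * W^2 * F / d
W^2 = 21.5^2 = 462.25
S = 0.000275 * 462.25 * 163.9 / 29.4
Numerator = 0.000275 * 462.25 * 163.9 = 20.834763
S = 20.834763 / 29.4 = 0.7087 m

0.7087


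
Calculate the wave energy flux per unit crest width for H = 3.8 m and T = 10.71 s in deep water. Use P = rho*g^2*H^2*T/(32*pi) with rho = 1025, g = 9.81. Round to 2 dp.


P = rho * g^2 * H^2 * T / (32 * pi)
P = 1025 * 9.81^2 * 3.8^2 * 10.71 / (32 * pi)
P = 1025 * 96.2361 * 14.4400 * 10.71 / 100.53096
P = 151746.50 W/m

151746.50


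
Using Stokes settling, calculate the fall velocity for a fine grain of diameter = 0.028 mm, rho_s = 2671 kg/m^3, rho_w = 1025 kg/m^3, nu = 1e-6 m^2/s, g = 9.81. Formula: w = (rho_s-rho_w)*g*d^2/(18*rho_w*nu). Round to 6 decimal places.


w = (rho_s - rho_w) * g * d^2 / (18 * rho_w * nu)
d = 0.028 mm = 0.000028 m
rho_s - rho_w = 2671 - 1025 = 1646
Numerator = 1646 * 9.81 * (0.000028)^2 = 0.000012659452
Denominator = 18 * 1025 * 1e-6 = 0.018450
w = 0.000686 m/s

0.000686


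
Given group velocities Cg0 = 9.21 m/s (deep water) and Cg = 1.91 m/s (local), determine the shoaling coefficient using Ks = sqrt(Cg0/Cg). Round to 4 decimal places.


Ks = sqrt(Cg0 / Cg)
Ks = sqrt(9.21 / 1.91)
Ks = sqrt(4.8220)
Ks = 2.1959

2.1959


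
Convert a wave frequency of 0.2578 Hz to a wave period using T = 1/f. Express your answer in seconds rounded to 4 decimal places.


T = 1 / f
T = 1 / 0.2578
T = 3.8790 s

3.8790


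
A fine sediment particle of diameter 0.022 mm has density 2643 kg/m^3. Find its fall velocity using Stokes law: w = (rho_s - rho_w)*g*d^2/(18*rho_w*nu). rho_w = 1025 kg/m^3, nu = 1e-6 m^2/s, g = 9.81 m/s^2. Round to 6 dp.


w = (rho_s - rho_w) * g * d^2 / (18 * rho_w * nu)
d = 0.022 mm = 0.000022 m
rho_s - rho_w = 2643 - 1025 = 1618
Numerator = 1618 * 9.81 * (0.000022)^2 = 0.000007682329
Denominator = 18 * 1025 * 1e-6 = 0.018450
w = 0.000416 m/s

0.000416


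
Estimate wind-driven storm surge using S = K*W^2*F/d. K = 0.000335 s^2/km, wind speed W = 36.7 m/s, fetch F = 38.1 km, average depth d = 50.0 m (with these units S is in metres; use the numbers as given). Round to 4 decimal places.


S = K * W^2 * F / d
W^2 = 36.7^2 = 1346.89
S = 0.000335 * 1346.89 * 38.1 / 50.0
Numerator = 0.000335 * 1346.89 * 38.1 = 17.191031
S = 17.191031 / 50.0 = 0.3438 m

0.3438


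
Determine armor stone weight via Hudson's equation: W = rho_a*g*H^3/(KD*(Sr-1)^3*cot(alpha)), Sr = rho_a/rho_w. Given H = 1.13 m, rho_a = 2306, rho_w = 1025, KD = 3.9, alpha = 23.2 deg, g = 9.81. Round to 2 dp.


Sr = rho_a / rho_w = 2306 / 1025 = 2.249756
(Sr - 1) = 1.249756
(Sr - 1)^3 = 1.951982
cot(23.2) = 1 / tan(23.2) = 1 / 0.428601 = 2.333175
Numerator = 2306 * 9.81 * 1.13^3 = 32641.0139
Denominator = 3.9 * 1.951982 * 2.333175 = 17.761829
W = 32641.0139 / 17.761829
W = 1837.71 N

1837.71


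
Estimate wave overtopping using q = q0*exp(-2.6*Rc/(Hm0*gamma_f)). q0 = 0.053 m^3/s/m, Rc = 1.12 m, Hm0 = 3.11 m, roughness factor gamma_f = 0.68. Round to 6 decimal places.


q = q0 * exp(-2.6 * Rc / (Hm0 * gamma_f))
Exponent = -2.6 * 1.12 / (3.11 * 0.68)
= -2.6 * 1.12 / 2.1148
= -1.376962
exp(-1.376962) = 0.252344
q = 0.053 * 0.252344
q = 0.013374 m^3/s/m

0.013374


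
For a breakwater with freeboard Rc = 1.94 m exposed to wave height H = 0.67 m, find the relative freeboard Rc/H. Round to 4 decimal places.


Relative freeboard = Rc / H
= 1.94 / 0.67
= 2.8955

2.8955


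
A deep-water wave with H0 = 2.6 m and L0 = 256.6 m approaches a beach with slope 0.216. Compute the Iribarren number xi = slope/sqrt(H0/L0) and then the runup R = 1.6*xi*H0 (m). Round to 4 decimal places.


xi = slope / sqrt(H0/L0)
H0/L0 = 2.6/256.6 = 0.010133
sqrt(0.010133) = 0.100660
xi = 0.216 / 0.100660 = 2.145830
R = 1.6 * xi * H0 = 1.6 * 2.145830 * 2.6
R = 8.9267 m

8.9267


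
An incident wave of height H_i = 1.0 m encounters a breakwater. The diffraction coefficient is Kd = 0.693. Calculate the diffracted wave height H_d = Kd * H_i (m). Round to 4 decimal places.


H_d = Kd * H_i
H_d = 0.693 * 1.0
H_d = 0.6930 m

0.6930


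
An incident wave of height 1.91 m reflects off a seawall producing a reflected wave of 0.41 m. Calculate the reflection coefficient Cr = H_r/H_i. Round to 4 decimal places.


Cr = H_r / H_i
Cr = 0.41 / 1.91
Cr = 0.2147

0.2147


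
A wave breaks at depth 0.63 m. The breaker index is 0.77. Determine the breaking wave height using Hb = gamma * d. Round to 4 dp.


Hb = gamma * d
Hb = 0.77 * 0.63
Hb = 0.4851 m

0.4851


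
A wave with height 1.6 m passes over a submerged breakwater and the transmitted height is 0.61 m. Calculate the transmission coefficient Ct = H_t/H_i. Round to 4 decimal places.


Ct = H_t / H_i
Ct = 0.61 / 1.6
Ct = 0.3813

0.3813


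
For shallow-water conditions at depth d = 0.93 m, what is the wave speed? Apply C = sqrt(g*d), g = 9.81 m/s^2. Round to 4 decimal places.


Using the shallow-water approximation:
C = sqrt(g * d) = sqrt(9.81 * 0.93)
C = sqrt(9.1233)
C = 3.0205 m/s

3.0205


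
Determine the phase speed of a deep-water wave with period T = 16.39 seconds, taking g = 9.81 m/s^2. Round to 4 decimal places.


We use the deep-water celerity formula:
C = g * T / (2 * pi)
C = 9.81 * 16.39 / (2 * 3.14159...)
C = 160.785900 / 6.283185
C = 25.5899 m/s

25.5899


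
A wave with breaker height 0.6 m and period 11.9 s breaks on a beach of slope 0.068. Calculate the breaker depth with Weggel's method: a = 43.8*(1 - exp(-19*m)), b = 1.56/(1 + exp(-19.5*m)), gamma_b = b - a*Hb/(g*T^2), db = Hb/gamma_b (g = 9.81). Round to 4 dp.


a = 43.8 * (1 - exp(-19 * m))
exp(-19 * 0.068) = exp(-1.2920) = 0.274721
a = 43.8 * (1 - 0.274721) = 31.767229
b = 1.56 / (1 + exp(-19.5 * m))
exp(-19.5 * 0.068) = exp(-1.3260) = 0.265537
b = 1.56 / (1 + 0.265537) = 1.232678
Hb / (g * T^2) = 0.6 / (9.81 * 11.9^2) = 0.6 / 1389.1941 = 0.00043191
gamma_b = b - a * Hb/(g*T^2) = 1.232678 - 31.767229 * 0.00043191 = 1.218958
db = Hb / gamma_b = 0.6 / 1.218958
db = 0.4922 m

0.4922


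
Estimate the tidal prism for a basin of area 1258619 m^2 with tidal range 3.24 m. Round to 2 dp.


Tidal prism = Area * Tidal range
P = 1258619 * 3.24
P = 4077925.56 m^3

4077925.56


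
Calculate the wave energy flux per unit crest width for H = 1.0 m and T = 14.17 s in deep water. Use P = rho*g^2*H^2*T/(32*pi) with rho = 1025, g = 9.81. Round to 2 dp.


P = rho * g^2 * H^2 * T / (32 * pi)
P = 1025 * 9.81^2 * 1.0^2 * 14.17 / (32 * pi)
P = 1025 * 96.2361 * 1.0000 * 14.17 / 100.53096
P = 13903.75 W/m

13903.75
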